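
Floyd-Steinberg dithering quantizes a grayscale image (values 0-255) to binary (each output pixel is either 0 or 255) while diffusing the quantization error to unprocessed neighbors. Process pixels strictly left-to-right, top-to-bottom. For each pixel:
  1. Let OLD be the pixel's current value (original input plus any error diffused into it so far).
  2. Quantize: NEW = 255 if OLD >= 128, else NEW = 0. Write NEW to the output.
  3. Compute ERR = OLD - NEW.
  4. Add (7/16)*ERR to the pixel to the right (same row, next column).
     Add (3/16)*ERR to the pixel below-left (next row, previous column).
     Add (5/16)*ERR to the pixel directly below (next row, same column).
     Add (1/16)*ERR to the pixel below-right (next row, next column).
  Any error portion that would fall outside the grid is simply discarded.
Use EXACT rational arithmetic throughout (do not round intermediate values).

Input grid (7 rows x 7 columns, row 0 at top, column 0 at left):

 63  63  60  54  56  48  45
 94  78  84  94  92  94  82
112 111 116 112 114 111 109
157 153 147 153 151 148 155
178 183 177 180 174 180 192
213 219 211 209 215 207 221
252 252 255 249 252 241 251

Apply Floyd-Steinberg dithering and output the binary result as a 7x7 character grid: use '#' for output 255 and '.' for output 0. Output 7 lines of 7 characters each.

Answer: .......
#.#.#.#
.#.#.#.
#.#.#.#
#######
#.#.#.#
#######

Derivation:
(0,0): OLD=63 → NEW=0, ERR=63
(0,1): OLD=1449/16 → NEW=0, ERR=1449/16
(0,2): OLD=25503/256 → NEW=0, ERR=25503/256
(0,3): OLD=399705/4096 → NEW=0, ERR=399705/4096
(0,4): OLD=6467951/65536 → NEW=0, ERR=6467951/65536
(0,5): OLD=95607305/1048576 → NEW=0, ERR=95607305/1048576
(0,6): OLD=1424225855/16777216 → NEW=0, ERR=1424225855/16777216
(1,0): OLD=33451/256 → NEW=255, ERR=-31829/256
(1,1): OLD=152621/2048 → NEW=0, ERR=152621/2048
(1,2): OLD=11252017/65536 → NEW=255, ERR=-5459663/65536
(1,3): OLD=29564381/262144 → NEW=0, ERR=29564381/262144
(1,4): OLD=3277889015/16777216 → NEW=255, ERR=-1000301065/16777216
(1,5): OLD=15903941415/134217728 → NEW=0, ERR=15903941415/134217728
(1,6): OLD=356628018281/2147483648 → NEW=255, ERR=-190980311959/2147483648
(2,0): OLD=2854719/32768 → NEW=0, ERR=2854719/32768
(2,1): OLD=156250149/1048576 → NEW=255, ERR=-111136731/1048576
(2,2): OLD=1164341423/16777216 → NEW=0, ERR=1164341423/16777216
(2,3): OLD=21638593015/134217728 → NEW=255, ERR=-12586927625/134217728
(2,4): OLD=89770693607/1073741824 → NEW=0, ERR=89770693607/1073741824
(2,5): OLD=5642056510349/34359738368 → NEW=255, ERR=-3119676773491/34359738368
(2,6): OLD=26878630344875/549755813888 → NEW=0, ERR=26878630344875/549755813888
(3,0): OLD=2757367759/16777216 → NEW=255, ERR=-1520822321/16777216
(3,1): OLD=13244285219/134217728 → NEW=0, ERR=13244285219/134217728
(3,2): OLD=201488732633/1073741824 → NEW=255, ERR=-72315432487/1073741824
(3,3): OLD=490666196159/4294967296 → NEW=0, ERR=490666196159/4294967296
(3,4): OLD=112272462066639/549755813888 → NEW=255, ERR=-27915270474801/549755813888
(3,5): OLD=491719609122653/4398046511104 → NEW=0, ERR=491719609122653/4398046511104
(3,6): OLD=15025019198184643/70368744177664 → NEW=255, ERR=-2919010567119677/70368744177664
(4,0): OLD=361152052161/2147483648 → NEW=255, ERR=-186456278079/2147483648
(4,1): OLD=5413623140301/34359738368 → NEW=255, ERR=-3348110143539/34359738368
(4,2): OLD=77466064579363/549755813888 → NEW=255, ERR=-62721667962077/549755813888
(4,3): OLD=668750060473457/4398046511104 → NEW=255, ERR=-452751799858063/4398046511104
(4,4): OLD=4967944540574915/35184372088832 → NEW=255, ERR=-4004070342077245/35184372088832
(4,5): OLD=173612380850269571/1125899906842624 → NEW=255, ERR=-113492095394599549/1125899906842624
(4,6): OLD=2556679220624169093/18014398509481984 → NEW=255, ERR=-2036992399293736827/18014398509481984
(5,0): OLD=92137155681207/549755813888 → NEW=255, ERR=-48050576860233/549755813888
(5,1): OLD=543121855642173/4398046511104 → NEW=0, ERR=543121855642173/4398046511104
(5,2): OLD=7176988897276027/35184372088832 → NEW=255, ERR=-1795025985376133/35184372088832
(5,3): OLD=35477444298647047/281474976710656 → NEW=0, ERR=35477444298647047/281474976710656
(5,4): OLD=3769432118220921901/18014398509481984 → NEW=255, ERR=-824239501696984019/18014398509481984
(5,5): OLD=18326791253466359517/144115188075855872 → NEW=0, ERR=18326791253466359517/144115188075855872
(5,6): OLD=541872159628232664659/2305843009213693952 → NEW=255, ERR=-46117807721259293101/2305843009213693952
(6,0): OLD=17440266025288527/70368744177664 → NEW=255, ERR=-503763740015793/70368744177664
(6,1): OLD=306729549045237915/1125899906842624 → NEW=255, ERR=19625072800368795/1125899906842624
(6,2): OLD=5008611498488467057/18014398509481984 → NEW=255, ERR=414939878570561137/18014398509481984
(6,3): OLD=41317476588866837551/144115188075855872 → NEW=255, ERR=4568103629523590191/144115188075855872
(6,4): OLD=81653051112742876637/288230376151711744 → NEW=255, ERR=8154305194056381917/288230376151711744
(6,5): OLD=10570258955291478193889/36893488147419103232 → NEW=255, ERR=1162419477699606869729/36893488147419103232
(6,6): OLD=157303418687119011256087/590295810358705651712 → NEW=255, ERR=6777987045649070069527/590295810358705651712
Row 0: .......
Row 1: #.#.#.#
Row 2: .#.#.#.
Row 3: #.#.#.#
Row 4: #######
Row 5: #.#.#.#
Row 6: #######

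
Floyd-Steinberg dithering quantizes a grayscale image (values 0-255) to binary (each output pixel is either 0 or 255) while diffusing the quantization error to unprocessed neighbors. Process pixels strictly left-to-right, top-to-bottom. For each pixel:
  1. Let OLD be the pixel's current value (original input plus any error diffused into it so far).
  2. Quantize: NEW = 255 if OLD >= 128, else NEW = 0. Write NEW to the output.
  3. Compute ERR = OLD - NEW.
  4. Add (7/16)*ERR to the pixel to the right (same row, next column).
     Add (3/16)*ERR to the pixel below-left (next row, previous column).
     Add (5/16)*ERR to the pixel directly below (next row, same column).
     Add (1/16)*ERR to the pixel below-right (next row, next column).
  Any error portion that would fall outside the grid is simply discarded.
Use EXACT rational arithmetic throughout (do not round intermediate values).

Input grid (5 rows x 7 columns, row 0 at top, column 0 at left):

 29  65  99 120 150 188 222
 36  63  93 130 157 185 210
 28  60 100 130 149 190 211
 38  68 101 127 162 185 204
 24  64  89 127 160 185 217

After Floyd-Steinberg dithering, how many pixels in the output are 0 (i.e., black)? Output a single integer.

(0,0): OLD=29 → NEW=0, ERR=29
(0,1): OLD=1243/16 → NEW=0, ERR=1243/16
(0,2): OLD=34045/256 → NEW=255, ERR=-31235/256
(0,3): OLD=272875/4096 → NEW=0, ERR=272875/4096
(0,4): OLD=11740525/65536 → NEW=255, ERR=-4971155/65536
(0,5): OLD=162334203/1048576 → NEW=255, ERR=-105052677/1048576
(0,6): OLD=2989173213/16777216 → NEW=255, ERR=-1289016867/16777216
(1,0): OLD=15265/256 → NEW=0, ERR=15265/256
(1,1): OLD=189031/2048 → NEW=0, ERR=189031/2048
(1,2): OLD=7379315/65536 → NEW=0, ERR=7379315/65536
(1,3): OLD=46722615/262144 → NEW=255, ERR=-20124105/262144
(1,4): OLD=1427553541/16777216 → NEW=0, ERR=1427553541/16777216
(1,5): OLD=23054776853/134217728 → NEW=255, ERR=-11170743787/134217728
(1,6): OLD=307768942235/2147483648 → NEW=255, ERR=-239839388005/2147483648
(2,0): OLD=2095197/32768 → NEW=0, ERR=2095197/32768
(2,1): OLD=148538063/1048576 → NEW=255, ERR=-118848817/1048576
(2,2): OLD=1291419693/16777216 → NEW=0, ERR=1291419693/16777216
(2,3): OLD=21834299397/134217728 → NEW=255, ERR=-12391221243/134217728
(2,4): OLD=123261441685/1073741824 → NEW=0, ERR=123261441685/1073741824
(2,5): OLD=6823559659783/34359738368 → NEW=255, ERR=-1938173624057/34359738368
(2,6): OLD=80384399912097/549755813888 → NEW=255, ERR=-59803332629343/549755813888
(3,0): OLD=616219277/16777216 → NEW=0, ERR=616219277/16777216
(3,1): OLD=9003120265/134217728 → NEW=0, ERR=9003120265/134217728
(3,2): OLD=139594082859/1073741824 → NEW=255, ERR=-134210082261/1073741824
(3,3): OLD=299789786557/4294967296 → NEW=0, ERR=299789786557/4294967296
(3,4): OLD=116583827056269/549755813888 → NEW=255, ERR=-23603905485171/549755813888
(3,5): OLD=595347920521207/4398046511104 → NEW=255, ERR=-526153939810313/4398046511104
(3,6): OLD=8031926704518249/70368744177664 → NEW=0, ERR=8031926704518249/70368744177664
(4,0): OLD=103197739427/2147483648 → NEW=0, ERR=103197739427/2147483648
(4,1): OLD=2915272626631/34359738368 → NEW=0, ERR=2915272626631/34359738368
(4,2): OLD=57361316325897/549755813888 → NEW=0, ERR=57361316325897/549755813888
(4,3): OLD=785485606462515/4398046511104 → NEW=255, ERR=-336016253869005/4398046511104
(4,4): OLD=3345625996969897/35184372088832 → NEW=0, ERR=3345625996969897/35184372088832
(4,5): OLD=234112411750091817/1125899906842624 → NEW=255, ERR=-52992064494777303/1125899906842624
(4,6): OLD=4046038752864169199/18014398509481984 → NEW=255, ERR=-547632867053736721/18014398509481984
Output grid:
  Row 0: ..#.###  (3 black, running=3)
  Row 1: ...#.##  (4 black, running=7)
  Row 2: .#.#.##  (3 black, running=10)
  Row 3: ..#.##.  (4 black, running=14)
  Row 4: ...#.##  (4 black, running=18)

Answer: 18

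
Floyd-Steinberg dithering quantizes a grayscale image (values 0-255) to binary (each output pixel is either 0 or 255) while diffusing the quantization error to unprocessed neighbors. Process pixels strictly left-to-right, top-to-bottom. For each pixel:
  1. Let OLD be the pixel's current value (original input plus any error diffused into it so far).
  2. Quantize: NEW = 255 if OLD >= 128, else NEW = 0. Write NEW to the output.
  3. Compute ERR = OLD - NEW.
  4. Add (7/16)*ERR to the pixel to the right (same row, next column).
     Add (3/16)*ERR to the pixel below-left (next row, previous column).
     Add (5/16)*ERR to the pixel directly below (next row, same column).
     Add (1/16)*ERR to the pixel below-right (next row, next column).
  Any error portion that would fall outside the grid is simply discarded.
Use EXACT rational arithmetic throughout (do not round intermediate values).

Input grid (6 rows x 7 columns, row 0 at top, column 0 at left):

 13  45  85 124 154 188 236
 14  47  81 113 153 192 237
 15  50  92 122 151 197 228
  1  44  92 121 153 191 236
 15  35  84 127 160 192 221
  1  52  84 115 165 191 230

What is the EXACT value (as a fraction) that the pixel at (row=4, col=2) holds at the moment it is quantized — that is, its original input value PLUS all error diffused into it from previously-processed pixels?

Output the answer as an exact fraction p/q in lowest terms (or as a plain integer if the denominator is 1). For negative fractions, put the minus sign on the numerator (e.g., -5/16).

(0,0): OLD=13 → NEW=0, ERR=13
(0,1): OLD=811/16 → NEW=0, ERR=811/16
(0,2): OLD=27437/256 → NEW=0, ERR=27437/256
(0,3): OLD=699963/4096 → NEW=255, ERR=-344517/4096
(0,4): OLD=7680925/65536 → NEW=0, ERR=7680925/65536
(0,5): OLD=250898763/1048576 → NEW=255, ERR=-16488117/1048576
(0,6): OLD=3844006157/16777216 → NEW=255, ERR=-434183923/16777216
(1,0): OLD=7057/256 → NEW=0, ERR=7057/256
(1,1): OLD=196215/2048 → NEW=0, ERR=196215/2048
(1,2): OLD=9424451/65536 → NEW=255, ERR=-7287229/65536
(1,3): OLD=17495943/262144 → NEW=0, ERR=17495943/262144
(1,4): OLD=3533613749/16777216 → NEW=255, ERR=-744576331/16777216
(1,5): OLD=22836144453/134217728 → NEW=255, ERR=-11389376187/134217728
(1,6): OLD=409750155371/2147483648 → NEW=255, ERR=-137858174869/2147483648
(2,0): OLD=1362445/32768 → NEW=0, ERR=1362445/32768
(2,1): OLD=82842335/1048576 → NEW=0, ERR=82842335/1048576
(2,2): OLD=1850835293/16777216 → NEW=0, ERR=1850835293/16777216
(2,3): OLD=23602207413/134217728 → NEW=255, ERR=-10623313227/134217728
(2,4): OLD=97456789637/1073741824 → NEW=0, ERR=97456789637/1073741824
(2,5): OLD=6713233123479/34359738368 → NEW=255, ERR=-2048500160361/34359738368
(2,6): OLD=97060490150545/549755813888 → NEW=255, ERR=-43127242390895/549755813888
(3,0): OLD=483295421/16777216 → NEW=0, ERR=483295421/16777216
(3,1): OLD=14035846265/134217728 → NEW=0, ERR=14035846265/134217728
(3,2): OLD=174293355195/1073741824 → NEW=255, ERR=-99510809925/1073741824
(3,3): OLD=342019950093/4294967296 → NEW=0, ERR=342019950093/4294967296
(3,4): OLD=109993774404797/549755813888 → NEW=255, ERR=-30193958136643/549755813888
(3,5): OLD=612666098288903/4398046511104 → NEW=255, ERR=-508835762042617/4398046511104
(3,6): OLD=11057875575468377/70368744177664 → NEW=255, ERR=-6886154189835943/70368744177664
(4,0): OLD=93651610355/2147483648 → NEW=0, ERR=93651610355/2147483648
(4,1): OLD=2445816770903/34359738368 → NEW=0, ERR=2445816770903/34359738368
(4,2): OLD=59180131620985/549755813888 → NEW=0, ERR=59180131620985/549755813888
Target (4,2): original=84, with diffused error = 59180131620985/549755813888

Answer: 59180131620985/549755813888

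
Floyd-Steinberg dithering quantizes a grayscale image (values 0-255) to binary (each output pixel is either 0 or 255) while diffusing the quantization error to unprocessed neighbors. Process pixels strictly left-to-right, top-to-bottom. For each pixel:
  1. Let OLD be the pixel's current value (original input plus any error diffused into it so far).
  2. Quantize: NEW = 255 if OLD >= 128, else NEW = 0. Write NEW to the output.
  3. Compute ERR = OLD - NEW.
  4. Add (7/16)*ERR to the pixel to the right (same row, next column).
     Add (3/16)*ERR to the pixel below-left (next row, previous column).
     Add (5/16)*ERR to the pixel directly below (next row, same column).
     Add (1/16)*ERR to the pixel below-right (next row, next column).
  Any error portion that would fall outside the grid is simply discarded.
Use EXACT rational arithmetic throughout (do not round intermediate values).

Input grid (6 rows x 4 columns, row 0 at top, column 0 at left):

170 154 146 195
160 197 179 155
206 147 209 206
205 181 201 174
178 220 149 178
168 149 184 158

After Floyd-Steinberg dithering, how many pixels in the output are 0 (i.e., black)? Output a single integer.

(0,0): OLD=170 → NEW=255, ERR=-85
(0,1): OLD=1869/16 → NEW=0, ERR=1869/16
(0,2): OLD=50459/256 → NEW=255, ERR=-14821/256
(0,3): OLD=694973/4096 → NEW=255, ERR=-349507/4096
(1,0): OLD=39767/256 → NEW=255, ERR=-25513/256
(1,1): OLD=355809/2048 → NEW=255, ERR=-166431/2048
(1,2): OLD=7645173/65536 → NEW=0, ERR=7645173/65536
(1,3): OLD=184290755/1048576 → NEW=255, ERR=-83096125/1048576
(2,0): OLD=5230395/32768 → NEW=255, ERR=-3125445/32768
(2,1): OLD=100159673/1048576 → NEW=0, ERR=100159673/1048576
(2,2): OLD=560583581/2097152 → NEW=255, ERR=25809821/2097152
(2,3): OLD=6506566025/33554432 → NEW=255, ERR=-2049814135/33554432
(3,0): OLD=3239737099/16777216 → NEW=255, ERR=-1038452981/16777216
(3,1): OLD=48349628373/268435456 → NEW=255, ERR=-20101412907/268435456
(3,2): OLD=715542158635/4294967296 → NEW=255, ERR=-379674501845/4294967296
(3,3): OLD=8040444906157/68719476736 → NEW=0, ERR=8040444906157/68719476736
(4,0): OLD=621123701487/4294967296 → NEW=255, ERR=-474092958993/4294967296
(4,1): OLD=4393326833869/34359738368 → NEW=0, ERR=4393326833869/34359738368
(4,2): OLD=213935221079469/1099511627776 → NEW=255, ERR=-66440244003411/1099511627776
(4,3): OLD=3212366327902411/17592186044416 → NEW=255, ERR=-1273641113423669/17592186044416
(5,0): OLD=86575238875071/549755813888 → NEW=255, ERR=-53612493666369/549755813888
(5,1): OLD=2252904573195417/17592186044416 → NEW=255, ERR=-2233102868130663/17592186044416
(5,2): OLD=914778628632597/8796093022208 → NEW=0, ERR=914778628632597/8796093022208
(5,3): OLD=49848697649967085/281474976710656 → NEW=255, ERR=-21927421411250195/281474976710656
Output grid:
  Row 0: #.##  (1 black, running=1)
  Row 1: ##.#  (1 black, running=2)
  Row 2: #.##  (1 black, running=3)
  Row 3: ###.  (1 black, running=4)
  Row 4: #.##  (1 black, running=5)
  Row 5: ##.#  (1 black, running=6)

Answer: 6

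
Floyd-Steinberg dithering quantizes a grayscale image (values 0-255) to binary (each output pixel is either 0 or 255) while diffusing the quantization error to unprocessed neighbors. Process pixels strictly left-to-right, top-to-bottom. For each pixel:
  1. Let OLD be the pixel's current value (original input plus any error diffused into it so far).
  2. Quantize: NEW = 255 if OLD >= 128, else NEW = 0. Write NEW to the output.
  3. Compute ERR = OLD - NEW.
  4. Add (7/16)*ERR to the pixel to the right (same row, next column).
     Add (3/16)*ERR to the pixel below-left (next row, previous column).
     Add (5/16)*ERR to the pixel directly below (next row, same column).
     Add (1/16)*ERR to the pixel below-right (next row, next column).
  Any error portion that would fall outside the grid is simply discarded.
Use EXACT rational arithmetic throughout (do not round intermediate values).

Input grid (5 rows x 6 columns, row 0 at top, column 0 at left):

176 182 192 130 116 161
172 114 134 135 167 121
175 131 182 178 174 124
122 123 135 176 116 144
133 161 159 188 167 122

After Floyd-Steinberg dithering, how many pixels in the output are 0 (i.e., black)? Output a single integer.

(0,0): OLD=176 → NEW=255, ERR=-79
(0,1): OLD=2359/16 → NEW=255, ERR=-1721/16
(0,2): OLD=37105/256 → NEW=255, ERR=-28175/256
(0,3): OLD=335255/4096 → NEW=0, ERR=335255/4096
(0,4): OLD=9948961/65536 → NEW=255, ERR=-6762719/65536
(0,5): OLD=121481703/1048576 → NEW=0, ERR=121481703/1048576
(1,0): OLD=32549/256 → NEW=0, ERR=32549/256
(1,1): OLD=226179/2048 → NEW=0, ERR=226179/2048
(1,2): OLD=10259519/65536 → NEW=255, ERR=-6452161/65536
(1,3): OLD=23928019/262144 → NEW=0, ERR=23928019/262144
(1,4): OLD=3381032473/16777216 → NEW=255, ERR=-897157607/16777216
(1,5): OLD=34187867103/268435456 → NEW=0, ERR=34187867103/268435456
(2,0): OLD=7714897/32768 → NEW=255, ERR=-640943/32768
(2,1): OLD=153554955/1048576 → NEW=255, ERR=-113831925/1048576
(2,2): OLD=2143396833/16777216 → NEW=0, ERR=2143396833/16777216
(2,3): OLD=33049514521/134217728 → NEW=255, ERR=-1176006119/134217728
(2,4): OLD=786153508043/4294967296 → NEW=255, ERR=-309063152437/4294967296
(2,5): OLD=8863130069053/68719476736 → NEW=255, ERR=-8660336498627/68719476736
(3,0): OLD=1602773697/16777216 → NEW=0, ERR=1602773697/16777216
(3,1): OLD=20616225325/134217728 → NEW=255, ERR=-13609295315/134217728
(3,2): OLD=131141296919/1073741824 → NEW=0, ERR=131141296919/1073741824
(3,3): OLD=15199943372165/68719476736 → NEW=255, ERR=-2323523195515/68719476736
(3,4): OLD=29985254814821/549755813888 → NEW=0, ERR=29985254814821/549755813888
(3,5): OLD=1090560635444683/8796093022208 → NEW=0, ERR=1090560635444683/8796093022208
(4,0): OLD=308898387119/2147483648 → NEW=255, ERR=-238709943121/2147483648
(4,1): OLD=3764207464931/34359738368 → NEW=0, ERR=3764207464931/34359738368
(4,2): OLD=255547939551673/1099511627776 → NEW=255, ERR=-24827525531207/1099511627776
(4,3): OLD=3261856658924541/17592186044416 → NEW=255, ERR=-1224150782401539/17592186044416
(4,4): OLD=49183448278856397/281474976710656 → NEW=255, ERR=-22592670782360883/281474976710656
(4,5): OLD=581132611199011963/4503599627370496 → NEW=255, ERR=-567285293780464517/4503599627370496
Output grid:
  Row 0: ###.#.  (2 black, running=2)
  Row 1: ..#.#.  (4 black, running=6)
  Row 2: ##.###  (1 black, running=7)
  Row 3: .#.#..  (4 black, running=11)
  Row 4: #.####  (1 black, running=12)

Answer: 12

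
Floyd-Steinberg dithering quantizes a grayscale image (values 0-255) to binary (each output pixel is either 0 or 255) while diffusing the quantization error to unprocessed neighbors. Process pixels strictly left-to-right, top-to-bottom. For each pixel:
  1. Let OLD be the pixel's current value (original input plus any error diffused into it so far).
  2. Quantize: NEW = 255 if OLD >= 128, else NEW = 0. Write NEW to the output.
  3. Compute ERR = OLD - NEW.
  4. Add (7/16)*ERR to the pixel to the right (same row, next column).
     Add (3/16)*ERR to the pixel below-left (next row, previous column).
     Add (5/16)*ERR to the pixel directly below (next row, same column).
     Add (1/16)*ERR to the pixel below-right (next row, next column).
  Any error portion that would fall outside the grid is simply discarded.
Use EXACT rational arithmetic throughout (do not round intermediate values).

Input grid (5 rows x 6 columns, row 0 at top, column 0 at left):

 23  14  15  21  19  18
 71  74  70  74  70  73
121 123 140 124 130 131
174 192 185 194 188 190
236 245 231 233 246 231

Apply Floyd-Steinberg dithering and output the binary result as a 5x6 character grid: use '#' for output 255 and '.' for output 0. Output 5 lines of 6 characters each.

Answer: ......
..#..#
#.#.#.
######
###.##

Derivation:
(0,0): OLD=23 → NEW=0, ERR=23
(0,1): OLD=385/16 → NEW=0, ERR=385/16
(0,2): OLD=6535/256 → NEW=0, ERR=6535/256
(0,3): OLD=131761/4096 → NEW=0, ERR=131761/4096
(0,4): OLD=2167511/65536 → NEW=0, ERR=2167511/65536
(0,5): OLD=34046945/1048576 → NEW=0, ERR=34046945/1048576
(1,0): OLD=21171/256 → NEW=0, ERR=21171/256
(1,1): OLD=253797/2048 → NEW=0, ERR=253797/2048
(1,2): OLD=9157321/65536 → NEW=255, ERR=-7554359/65536
(1,3): OLD=10857621/262144 → NEW=0, ERR=10857621/262144
(1,4): OLD=1787691039/16777216 → NEW=0, ERR=1787691039/16777216
(1,5): OLD=35388263977/268435456 → NEW=255, ERR=-33062777303/268435456
(2,0): OLD=5573159/32768 → NEW=255, ERR=-2782681/32768
(2,1): OLD=113381533/1048576 → NEW=0, ERR=113381533/1048576
(2,2): OLD=2798367767/16777216 → NEW=255, ERR=-1479822313/16777216
(2,3): OLD=14915418143/134217728 → NEW=0, ERR=14915418143/134217728
(2,4): OLD=822106757597/4294967296 → NEW=255, ERR=-273109902883/4294967296
(2,5): OLD=4903108853979/68719476736 → NEW=0, ERR=4903108853979/68719476736
(3,0): OLD=2814151223/16777216 → NEW=255, ERR=-1464038857/16777216
(3,1): OLD=22248829291/134217728 → NEW=255, ERR=-11976691349/134217728
(3,2): OLD=156756916785/1073741824 → NEW=255, ERR=-117047248335/1073741824
(3,3): OLD=11242558215507/68719476736 → NEW=255, ERR=-6280908352173/68719476736
(3,4): OLD=81619527988595/549755813888 → NEW=255, ERR=-58568204552845/549755813888
(3,5): OLD=1422446528939741/8796093022208 → NEW=255, ERR=-820557191723299/8796093022208
(4,0): OLD=412314512601/2147483648 → NEW=255, ERR=-135293817639/2147483648
(4,1): OLD=5623263405061/34359738368 → NEW=255, ERR=-3138469878779/34359738368
(4,2): OLD=147618697218943/1099511627776 → NEW=255, ERR=-132756767863937/1099511627776
(4,3): OLD=2195943695515419/17592186044416 → NEW=0, ERR=2195943695515419/17592186044416
(4,4): OLD=68712281722478027/281474976710656 → NEW=255, ERR=-3063837338739253/281474976710656
(4,5): OLD=857608581144625325/4503599627370496 → NEW=255, ERR=-290809323834851155/4503599627370496
Row 0: ......
Row 1: ..#..#
Row 2: #.#.#.
Row 3: ######
Row 4: ###.##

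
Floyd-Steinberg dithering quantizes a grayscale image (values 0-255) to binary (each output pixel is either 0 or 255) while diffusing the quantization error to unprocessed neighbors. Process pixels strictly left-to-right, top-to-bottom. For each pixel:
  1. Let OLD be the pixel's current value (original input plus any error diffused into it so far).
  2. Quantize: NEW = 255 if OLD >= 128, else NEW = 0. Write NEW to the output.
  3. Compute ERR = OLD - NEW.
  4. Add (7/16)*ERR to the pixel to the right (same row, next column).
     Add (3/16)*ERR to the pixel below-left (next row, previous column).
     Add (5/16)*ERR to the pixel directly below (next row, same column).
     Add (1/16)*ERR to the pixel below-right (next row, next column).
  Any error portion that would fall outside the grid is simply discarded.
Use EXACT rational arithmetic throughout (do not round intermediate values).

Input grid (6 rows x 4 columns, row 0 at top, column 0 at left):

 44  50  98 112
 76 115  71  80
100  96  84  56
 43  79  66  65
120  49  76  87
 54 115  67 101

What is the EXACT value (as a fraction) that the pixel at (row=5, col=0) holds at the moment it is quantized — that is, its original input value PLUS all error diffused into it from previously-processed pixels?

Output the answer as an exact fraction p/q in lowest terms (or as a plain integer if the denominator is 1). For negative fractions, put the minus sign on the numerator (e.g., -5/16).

Answer: 1357076447479/137438953472

Derivation:
(0,0): OLD=44 → NEW=0, ERR=44
(0,1): OLD=277/4 → NEW=0, ERR=277/4
(0,2): OLD=8211/64 → NEW=255, ERR=-8109/64
(0,3): OLD=57925/1024 → NEW=0, ERR=57925/1024
(1,0): OLD=6575/64 → NEW=0, ERR=6575/64
(1,1): OLD=82217/512 → NEW=255, ERR=-48343/512
(1,2): OLD=82429/16384 → NEW=0, ERR=82429/16384
(1,3): OLD=24106619/262144 → NEW=0, ERR=24106619/262144
(2,0): OLD=937171/8192 → NEW=0, ERR=937171/8192
(2,1): OLD=32481825/262144 → NEW=0, ERR=32481825/262144
(2,2): OLD=79232109/524288 → NEW=255, ERR=-54461331/524288
(2,3): OLD=332236649/8388608 → NEW=0, ERR=332236649/8388608
(3,0): OLD=427747907/4194304 → NEW=0, ERR=427747907/4194304
(3,1): OLD=10067141213/67108864 → NEW=255, ERR=-7045619107/67108864
(3,2): OLD=2981401571/1073741824 → NEW=0, ERR=2981401571/1073741824
(3,3): OLD=1238655957429/17179869184 → NEW=0, ERR=1238655957429/17179869184
(4,0): OLD=141931994119/1073741824 → NEW=255, ERR=-131872171001/1073741824
(4,1): OLD=-263246733323/8589934592 → NEW=0, ERR=-263246733323/8589934592
(4,2): OLD=19356068167797/274877906944 → NEW=0, ERR=19356068167797/274877906944
(4,3): OLD=617978239037123/4398046511104 → NEW=255, ERR=-503523621294397/4398046511104
(5,0): OLD=1357076447479/137438953472 → NEW=0, ERR=1357076447479/137438953472
Target (5,0): original=54, with diffused error = 1357076447479/137438953472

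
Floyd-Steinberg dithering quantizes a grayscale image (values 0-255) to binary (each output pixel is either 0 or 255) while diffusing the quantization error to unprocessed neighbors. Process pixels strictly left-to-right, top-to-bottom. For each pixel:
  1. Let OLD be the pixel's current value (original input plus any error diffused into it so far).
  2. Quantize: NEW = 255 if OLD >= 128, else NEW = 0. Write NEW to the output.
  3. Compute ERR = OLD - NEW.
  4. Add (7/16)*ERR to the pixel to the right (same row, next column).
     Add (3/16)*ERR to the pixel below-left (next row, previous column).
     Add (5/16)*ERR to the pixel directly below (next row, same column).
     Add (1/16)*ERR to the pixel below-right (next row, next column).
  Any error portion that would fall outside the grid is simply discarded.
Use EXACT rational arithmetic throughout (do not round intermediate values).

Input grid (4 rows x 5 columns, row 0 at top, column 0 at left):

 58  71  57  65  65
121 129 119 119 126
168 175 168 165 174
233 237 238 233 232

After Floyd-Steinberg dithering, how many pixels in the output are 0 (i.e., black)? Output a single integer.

(0,0): OLD=58 → NEW=0, ERR=58
(0,1): OLD=771/8 → NEW=0, ERR=771/8
(0,2): OLD=12693/128 → NEW=0, ERR=12693/128
(0,3): OLD=221971/2048 → NEW=0, ERR=221971/2048
(0,4): OLD=3683717/32768 → NEW=0, ERR=3683717/32768
(1,0): OLD=20121/128 → NEW=255, ERR=-12519/128
(1,1): OLD=141871/1024 → NEW=255, ERR=-119249/1024
(1,2): OLD=4108635/32768 → NEW=0, ERR=4108635/32768
(1,3): OLD=30802239/131072 → NEW=255, ERR=-2621121/131072
(1,4): OLD=333773789/2097152 → NEW=255, ERR=-200999971/2097152
(2,0): OLD=1894005/16384 → NEW=0, ERR=1894005/16384
(2,1): OLD=108307671/524288 → NEW=255, ERR=-25385769/524288
(2,2): OLD=1467767621/8388608 → NEW=255, ERR=-671327419/8388608
(2,3): OLD=15247685375/134217728 → NEW=0, ERR=15247685375/134217728
(2,4): OLD=413391933753/2147483648 → NEW=255, ERR=-134216396487/2147483648
(3,0): OLD=2181429157/8388608 → NEW=255, ERR=42334117/8388608
(3,1): OLD=14515413569/67108864 → NEW=255, ERR=-2597346751/67108864
(3,2): OLD=460276359451/2147483648 → NEW=255, ERR=-87331970789/2147483648
(3,3): OLD=1004975133187/4294967296 → NEW=255, ERR=-90241527293/4294967296
(3,4): OLD=14456989878831/68719476736 → NEW=255, ERR=-3066476688849/68719476736
Output grid:
  Row 0: .....  (5 black, running=5)
  Row 1: ##.##  (1 black, running=6)
  Row 2: .##.#  (2 black, running=8)
  Row 3: #####  (0 black, running=8)

Answer: 8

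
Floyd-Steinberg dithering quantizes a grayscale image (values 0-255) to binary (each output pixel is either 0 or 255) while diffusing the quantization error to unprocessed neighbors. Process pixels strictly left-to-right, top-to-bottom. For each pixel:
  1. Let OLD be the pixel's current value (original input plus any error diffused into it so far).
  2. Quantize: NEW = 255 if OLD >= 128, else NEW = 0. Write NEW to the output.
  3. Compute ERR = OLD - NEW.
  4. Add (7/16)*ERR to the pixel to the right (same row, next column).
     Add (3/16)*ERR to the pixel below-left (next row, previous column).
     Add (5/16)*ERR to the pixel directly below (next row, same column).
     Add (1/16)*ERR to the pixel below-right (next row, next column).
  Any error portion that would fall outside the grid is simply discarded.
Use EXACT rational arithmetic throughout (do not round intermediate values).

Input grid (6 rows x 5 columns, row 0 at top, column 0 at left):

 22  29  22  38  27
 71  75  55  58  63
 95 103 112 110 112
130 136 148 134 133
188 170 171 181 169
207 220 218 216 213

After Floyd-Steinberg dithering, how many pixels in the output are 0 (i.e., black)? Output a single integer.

(0,0): OLD=22 → NEW=0, ERR=22
(0,1): OLD=309/8 → NEW=0, ERR=309/8
(0,2): OLD=4979/128 → NEW=0, ERR=4979/128
(0,3): OLD=112677/2048 → NEW=0, ERR=112677/2048
(0,4): OLD=1673475/32768 → NEW=0, ERR=1673475/32768
(1,0): OLD=10895/128 → NEW=0, ERR=10895/128
(1,1): OLD=136169/1024 → NEW=255, ERR=-124951/1024
(1,2): OLD=868381/32768 → NEW=0, ERR=868381/32768
(1,3): OLD=12949145/131072 → NEW=0, ERR=12949145/131072
(1,4): OLD=263445419/2097152 → NEW=0, ERR=263445419/2097152
(2,0): OLD=1617427/16384 → NEW=0, ERR=1617427/16384
(2,1): OLD=62047745/524288 → NEW=0, ERR=62047745/524288
(2,2): OLD=1534743619/8388608 → NEW=255, ERR=-604351421/8388608
(2,3): OLD=18060867097/134217728 → NEW=255, ERR=-16164653543/134217728
(2,4): OLD=224928052335/2147483648 → NEW=0, ERR=224928052335/2147483648
(3,0): OLD=1535450595/8388608 → NEW=255, ERR=-603644445/8388608
(3,1): OLD=9003493927/67108864 → NEW=255, ERR=-8109266393/67108864
(3,2): OLD=123339998813/2147483648 → NEW=0, ERR=123339998813/2147483648
(3,3): OLD=586810355349/4294967296 → NEW=255, ERR=-508406305131/4294967296
(3,4): OLD=7312857879945/68719476736 → NEW=0, ERR=7312857879945/68719476736
(4,0): OLD=153389885933/1073741824 → NEW=255, ERR=-120414279187/1073741824
(4,1): OLD=3073360009581/34359738368 → NEW=0, ERR=3073360009581/34359738368
(4,2): OLD=109035268430595/549755813888 → NEW=255, ERR=-31152464110845/549755813888
(4,3): OLD=1255729181774701/8796093022208 → NEW=255, ERR=-987274538888339/8796093022208
(4,4): OLD=20512726690088571/140737488355328 → NEW=255, ERR=-15375332840520069/140737488355328
(5,0): OLD=103753248833639/549755813888 → NEW=255, ERR=-36434483707801/549755813888
(5,1): OLD=885429188210677/4398046511104 → NEW=255, ERR=-236072672120843/4398046511104
(5,2): OLD=22708514468689821/140737488355328 → NEW=255, ERR=-13179545061918819/140737488355328
(5,3): OLD=65262237969394547/562949953421312 → NEW=0, ERR=65262237969394547/562949953421312
(5,4): OLD=2004676879746338049/9007199254740992 → NEW=255, ERR=-292158930212614911/9007199254740992
Output grid:
  Row 0: .....  (5 black, running=5)
  Row 1: .#...  (4 black, running=9)
  Row 2: ..##.  (3 black, running=12)
  Row 3: ##.#.  (2 black, running=14)
  Row 4: #.###  (1 black, running=15)
  Row 5: ###.#  (1 black, running=16)

Answer: 16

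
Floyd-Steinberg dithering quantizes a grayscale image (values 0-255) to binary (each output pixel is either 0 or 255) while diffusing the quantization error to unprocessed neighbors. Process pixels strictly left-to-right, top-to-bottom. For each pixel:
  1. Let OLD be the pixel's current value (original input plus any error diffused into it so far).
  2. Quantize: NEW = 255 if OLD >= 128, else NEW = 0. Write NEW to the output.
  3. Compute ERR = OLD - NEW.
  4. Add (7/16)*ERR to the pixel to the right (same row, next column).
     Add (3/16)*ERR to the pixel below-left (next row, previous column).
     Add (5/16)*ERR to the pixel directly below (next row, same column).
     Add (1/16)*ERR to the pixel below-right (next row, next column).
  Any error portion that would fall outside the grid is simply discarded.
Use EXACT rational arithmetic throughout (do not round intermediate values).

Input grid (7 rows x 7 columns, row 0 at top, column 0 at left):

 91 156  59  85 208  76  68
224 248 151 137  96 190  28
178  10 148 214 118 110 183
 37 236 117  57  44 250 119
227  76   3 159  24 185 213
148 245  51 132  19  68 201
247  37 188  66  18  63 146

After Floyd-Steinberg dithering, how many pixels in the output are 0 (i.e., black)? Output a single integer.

(0,0): OLD=91 → NEW=0, ERR=91
(0,1): OLD=3133/16 → NEW=255, ERR=-947/16
(0,2): OLD=8475/256 → NEW=0, ERR=8475/256
(0,3): OLD=407485/4096 → NEW=0, ERR=407485/4096
(0,4): OLD=16483883/65536 → NEW=255, ERR=-227797/65536
(0,5): OLD=78097197/1048576 → NEW=0, ERR=78097197/1048576
(0,6): OLD=1687531067/16777216 → NEW=0, ERR=1687531067/16777216
(1,0): OLD=61783/256 → NEW=255, ERR=-3497/256
(1,1): OLD=482145/2048 → NEW=255, ERR=-40095/2048
(1,2): OLD=10992629/65536 → NEW=255, ERR=-5719051/65536
(1,3): OLD=34426641/262144 → NEW=255, ERR=-32420079/262144
(1,4): OLD=1023234515/16777216 → NEW=0, ERR=1023234515/16777216
(1,5): OLD=34708715587/134217728 → NEW=255, ERR=483194947/134217728
(1,6): OLD=141009590669/2147483648 → NEW=0, ERR=141009590669/2147483648
(2,0): OLD=5572539/32768 → NEW=255, ERR=-2783301/32768
(2,1): OLD=-52948039/1048576 → NEW=0, ERR=-52948039/1048576
(2,2): OLD=1245298027/16777216 → NEW=0, ERR=1245298027/16777216
(2,3): OLD=28696737491/134217728 → NEW=255, ERR=-5528783149/134217728
(2,4): OLD=120240736707/1073741824 → NEW=0, ERR=120240736707/1073741824
(2,5): OLD=6055599920065/34359738368 → NEW=255, ERR=-2706133363775/34359738368
(2,6): OLD=93066845555031/549755813888 → NEW=255, ERR=-47120886986409/549755813888
(3,0): OLD=16584715/16777216 → NEW=0, ERR=16584715/16777216
(3,1): OLD=30770930735/134217728 → NEW=255, ERR=-3454589905/134217728
(3,2): OLD=126760840061/1073741824 → NEW=0, ERR=126760840061/1073741824
(3,3): OLD=521462095451/4294967296 → NEW=0, ERR=521462095451/4294967296
(3,4): OLD=63095882451979/549755813888 → NEW=0, ERR=63095882451979/549755813888
(3,5): OLD=1172202179924305/4398046511104 → NEW=255, ERR=50700319592785/4398046511104
(3,6): OLD=6497562244271951/70368744177664 → NEW=0, ERR=6497562244271951/70368744177664
(4,0): OLD=477778406981/2147483648 → NEW=255, ERR=-69829923259/2147483648
(4,1): OLD=2608851344641/34359738368 → NEW=0, ERR=2608851344641/34359738368
(4,2): OLD=51823676539055/549755813888 → NEW=0, ERR=51823676539055/549755813888
(4,3): OLD=1174634732430133/4398046511104 → NEW=255, ERR=53132872098613/4398046511104
(4,4): OLD=2635346703776783/35184372088832 → NEW=0, ERR=2635346703776783/35184372088832
(4,5): OLD=276811321872852367/1125899906842624 → NEW=255, ERR=-10293154372016753/1125899906842624
(4,6): OLD=4297799063273054361/18014398509481984 → NEW=255, ERR=-295872556644851559/18014398509481984
(5,0): OLD=83604020628627/549755813888 → NEW=255, ERR=-56583711912813/549755813888
(5,1): OLD=1052629741942705/4398046511104 → NEW=255, ERR=-68872118388815/4398046511104
(5,2): OLD=2836489887155623/35184372088832 → NEW=0, ERR=2836489887155623/35184372088832
(5,3): OLD=53756446677738467/281474976710656 → NEW=255, ERR=-18019672383478813/281474976710656
(5,4): OLD=242100769688230881/18014398509481984 → NEW=0, ERR=242100769688230881/18014398509481984
(5,5): OLD=10466299229385916369/144115188075855872 → NEW=0, ERR=10466299229385916369/144115188075855872
(5,6): OLD=523586113432241692191/2305843009213693952 → NEW=255, ERR=-64403853917250265569/2305843009213693952
(6,0): OLD=14911114980204043/70368744177664 → NEW=255, ERR=-3032914785100277/70368744177664
(6,1): OLD=24694347784463623/1125899906842624 → NEW=0, ERR=24694347784463623/1125899906842624
(6,2): OLD=3779538405309475637/18014398509481984 → NEW=255, ERR=-814133214608430283/18014398509481984
(6,3): OLD=4868281146164557291/144115188075855872 → NEW=0, ERR=4868281146164557291/144115188075855872
(6,4): OLD=13429999800543028033/288230376151711744 → NEW=0, ERR=13429999800543028033/288230376151711744
(6,5): OLD=3751451017237029139045/36893488147419103232 → NEW=0, ERR=3751451017237029139045/36893488147419103232
(6,6): OLD=109970409722373002468211/590295810358705651712 → NEW=255, ERR=-40555021919096938718349/590295810358705651712
Output grid:
  Row 0: .#..#..  (5 black, running=5)
  Row 1: ####.#.  (2 black, running=7)
  Row 2: #..#.##  (3 black, running=10)
  Row 3: .#...#.  (5 black, running=15)
  Row 4: #..#.##  (3 black, running=18)
  Row 5: ##.#..#  (3 black, running=21)
  Row 6: #.#...#  (4 black, running=25)

Answer: 25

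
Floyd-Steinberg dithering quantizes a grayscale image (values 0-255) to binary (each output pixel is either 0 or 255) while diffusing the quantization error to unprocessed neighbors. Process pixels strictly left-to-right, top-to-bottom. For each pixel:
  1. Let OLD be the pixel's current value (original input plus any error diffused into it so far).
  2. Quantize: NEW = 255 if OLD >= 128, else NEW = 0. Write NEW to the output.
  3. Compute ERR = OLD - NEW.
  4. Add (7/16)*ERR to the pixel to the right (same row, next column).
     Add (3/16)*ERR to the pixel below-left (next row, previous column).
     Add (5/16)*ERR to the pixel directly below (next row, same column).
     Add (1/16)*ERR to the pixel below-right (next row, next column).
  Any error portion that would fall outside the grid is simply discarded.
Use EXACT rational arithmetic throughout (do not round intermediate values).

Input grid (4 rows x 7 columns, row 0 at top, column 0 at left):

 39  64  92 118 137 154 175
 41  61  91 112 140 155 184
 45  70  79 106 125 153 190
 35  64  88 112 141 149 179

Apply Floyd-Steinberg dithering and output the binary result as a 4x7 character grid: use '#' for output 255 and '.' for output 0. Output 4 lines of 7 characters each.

(0,0): OLD=39 → NEW=0, ERR=39
(0,1): OLD=1297/16 → NEW=0, ERR=1297/16
(0,2): OLD=32631/256 → NEW=0, ERR=32631/256
(0,3): OLD=711745/4096 → NEW=255, ERR=-332735/4096
(0,4): OLD=6649287/65536 → NEW=0, ERR=6649287/65536
(0,5): OLD=208025713/1048576 → NEW=255, ERR=-59361167/1048576
(0,6): OLD=2520484631/16777216 → NEW=255, ERR=-1757705449/16777216
(1,0): OLD=17507/256 → NEW=0, ERR=17507/256
(1,1): OLD=292021/2048 → NEW=255, ERR=-230219/2048
(1,2): OLD=4685017/65536 → NEW=0, ERR=4685017/65536
(1,3): OLD=37979557/262144 → NEW=255, ERR=-28867163/262144
(1,4): OLD=1809208975/16777216 → NEW=0, ERR=1809208975/16777216
(1,5): OLD=22976083135/134217728 → NEW=255, ERR=-11249437505/134217728
(1,6): OLD=238484481361/2147483648 → NEW=0, ERR=238484481361/2147483648
(2,0): OLD=1484183/32768 → NEW=0, ERR=1484183/32768
(2,1): OLD=75880685/1048576 → NEW=0, ERR=75880685/1048576
(2,2): OLD=1767088135/16777216 → NEW=0, ERR=1767088135/16777216
(2,3): OLD=19106637199/134217728 → NEW=255, ERR=-15118883441/134217728
(2,4): OLD=93221665471/1073741824 → NEW=0, ERR=93221665471/1073741824
(2,5): OLD=6609220479381/34359738368 → NEW=255, ERR=-2152512804459/34359738368
(2,6): OLD=105584917515107/549755813888 → NEW=255, ERR=-34602815026333/549755813888
(3,0): OLD=1052313895/16777216 → NEW=0, ERR=1052313895/16777216
(3,1): OLD=18338843675/134217728 → NEW=255, ERR=-15886676965/134217728
(3,2): OLD=56405712513/1073741824 → NEW=0, ERR=56405712513/1073741824
(3,3): OLD=526747158903/4294967296 → NEW=0, ERR=526747158903/4294967296
(3,4): OLD=111600904557863/549755813888 → NEW=255, ERR=-28586827983577/549755813888
(3,5): OLD=441115043854693/4398046511104 → NEW=0, ERR=441115043854693/4398046511104
(3,6): OLD=14024176274760635/70368744177664 → NEW=255, ERR=-3919853490543685/70368744177664
Row 0: ...#.##
Row 1: .#.#.#.
Row 2: ...#.##
Row 3: .#..#.#

Answer: ...#.##
.#.#.#.
...#.##
.#..#.#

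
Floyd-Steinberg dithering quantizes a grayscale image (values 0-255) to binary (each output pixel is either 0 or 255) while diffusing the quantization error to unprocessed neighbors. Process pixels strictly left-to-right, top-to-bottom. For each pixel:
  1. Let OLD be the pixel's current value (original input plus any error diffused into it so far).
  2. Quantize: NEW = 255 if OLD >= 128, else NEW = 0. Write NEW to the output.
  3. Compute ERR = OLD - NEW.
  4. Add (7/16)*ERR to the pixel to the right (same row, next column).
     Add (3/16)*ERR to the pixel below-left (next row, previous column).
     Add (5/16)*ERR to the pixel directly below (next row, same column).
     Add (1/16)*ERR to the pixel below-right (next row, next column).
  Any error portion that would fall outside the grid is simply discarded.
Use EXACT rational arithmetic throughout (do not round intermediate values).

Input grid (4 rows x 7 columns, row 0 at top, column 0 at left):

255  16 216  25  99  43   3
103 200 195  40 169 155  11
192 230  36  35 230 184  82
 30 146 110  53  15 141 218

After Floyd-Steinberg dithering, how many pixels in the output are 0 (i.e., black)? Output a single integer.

Answer: 16

Derivation:
(0,0): OLD=255 → NEW=255, ERR=0
(0,1): OLD=16 → NEW=0, ERR=16
(0,2): OLD=223 → NEW=255, ERR=-32
(0,3): OLD=11 → NEW=0, ERR=11
(0,4): OLD=1661/16 → NEW=0, ERR=1661/16
(0,5): OLD=22635/256 → NEW=0, ERR=22635/256
(0,6): OLD=170733/4096 → NEW=0, ERR=170733/4096
(1,0): OLD=106 → NEW=0, ERR=106
(1,1): OLD=1963/8 → NEW=255, ERR=-77/8
(1,2): OLD=23533/128 → NEW=255, ERR=-9107/128
(1,3): OLD=60979/2048 → NEW=0, ERR=60979/2048
(1,4): OLD=7593453/32768 → NEW=255, ERR=-762387/32768
(1,5): OLD=97913651/524288 → NEW=255, ERR=-35779789/524288
(1,6): OLD=-2558235/8388608 → NEW=0, ERR=-2558235/8388608
(2,0): OLD=28585/128 → NEW=255, ERR=-4055/128
(2,1): OLD=211371/1024 → NEW=255, ERR=-49749/1024
(2,2): OLD=-82173/32768 → NEW=0, ERR=-82173/32768
(2,3): OLD=4508659/131072 → NEW=0, ERR=4508659/131072
(2,4): OLD=1902902589/8388608 → NEW=255, ERR=-236192451/8388608
(2,5): OLD=9988742949/67108864 → NEW=255, ERR=-7124017371/67108864
(2,6): OLD=33496565579/1073741824 → NEW=0, ERR=33496565579/1073741824
(3,0): OLD=180073/16384 → NEW=0, ERR=180073/16384
(3,1): OLD=69822631/524288 → NEW=255, ERR=-63870809/524288
(3,2): OLD=497709797/8388608 → NEW=0, ERR=497709797/8388608
(3,3): OLD=5655332701/67108864 → NEW=0, ERR=5655332701/67108864
(3,4): OLD=13591069761/536870912 → NEW=0, ERR=13591069761/536870912
(3,5): OLD=2112972204927/17179869184 → NEW=0, ERR=2112972204927/17179869184
(3,6): OLD=75570165947625/274877906944 → NEW=255, ERR=5476299676905/274877906944
Output grid:
  Row 0: #.#....  (5 black, running=5)
  Row 1: .##.##.  (3 black, running=8)
  Row 2: ##..##.  (3 black, running=11)
  Row 3: .#....#  (5 black, running=16)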